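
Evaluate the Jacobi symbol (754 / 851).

-1

(754 / 851)
  = -(377 / 851)    [851 ≡ 3 mod 8 ⇒ (2 / 851) = -1]
  = -(851 / 377)    [QR: 377 ≡ 1 mod 4, sign kept]
  = -(97 / 377)    [851 ≡ 97 mod 377]
  = -(377 / 97)    [QR: 97 ≡ 1 mod 4, sign kept]
  = -(86 / 97)    [377 ≡ 86 mod 97]
  = -(43 / 97)    [97 ≡ 1 mod 8 ⇒ (2 / 97) = +1]
  = -(97 / 43)    [QR: 97 ≡ 1 mod 4, sign kept]
  = -(11 / 43)    [97 ≡ 11 mod 43]
  = (43 / 11)    [QR: both ≡ 3 mod 4, sign flips]
  = (10 / 11)    [43 ≡ 10 mod 11]
  = -(5 / 11)    [11 ≡ 3 mod 8 ⇒ (2 / 11) = -1]
  = -(11 / 5)    [QR: 5 ≡ 1 mod 4, sign kept]
  = -(1 / 5)    [11 ≡ 1 mod 5]
  = -1    [(1 / 5) = 1]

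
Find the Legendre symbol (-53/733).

(-53/733)
  = (53/733)    [733 ≡ 1 mod 4 ⇒ (-1/733) = +1]
  = (733/53)    [QR: 53 ≡ 1 mod 4, sign kept]
  = (44/53)    [733 ≡ 44 mod 53]
  = (11/53)    [53 ≡ 5 mod 8 ⇒ (2/53)^2 = +1]
  = (53/11)    [QR: 53 ≡ 1 mod 4, sign kept]
  = (9/11)    [53 ≡ 9 mod 11]
  = (11/9)    [QR: 9 ≡ 1 mod 4, sign kept]
  = (2/9)    [11 ≡ 2 mod 9]
  = (1/9)    [9 ≡ 1 mod 8 ⇒ (2/9) = +1]
  = 1    [(1/9) = 1]

1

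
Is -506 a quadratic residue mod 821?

Reduce the numerator: -506 ≡ 315 (mod 821), so (-506/821) = (315/821).
821 ≡ 1 (mod 4), so quadratic reciprocity gives (315/821) = (821/315). Reduce: 821 ≡ 191 (mod 315). Now have (191/315).
Both 191 ≡ 3 and 315 ≡ 3 (mod 4), so reciprocity gives (191/315) = -(315/191). Reduce: 315 ≡ 124 (mod 191). Now have -(124/191).
Factor out 2: 124 = 2^2·31. Since 191 ≡ 7 (mod 8), (2/191) = +1, and (2/191)^2 = +1. Now have -(31/191).
Both 31 ≡ 3 and 191 ≡ 3 (mod 4), so reciprocity gives (31/191) = -(191/31). Reduce: 191 ≡ 5 (mod 31). Now have (5/31).
5 ≡ 1 (mod 4), so quadratic reciprocity gives (5/31) = (31/5). Reduce: 31 ≡ 1 (mod 5). Now have (1/5).
(1/5) = 1. Collecting the sign factors: 1.
(-506/821) = 1, and 821 is prime, so -506 is a quadratic residue mod 821.

yes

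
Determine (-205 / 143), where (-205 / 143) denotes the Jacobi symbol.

Pull out -1: (-205 / 143) = (-1 / 143)·(205 / 143). Since 143 ≡ 3 (mod 4), (-1 / 143) = -1. Now have -(205 / 143).
Reduce the numerator: 205 ≡ 62 (mod 143), so (205 / 143) = (62 / 143).
Factor out 2: 62 = 2·31. Since 143 ≡ 7 (mod 8), (2 / 143) = +1. Now have -(31 / 143).
Both 31 ≡ 3 and 143 ≡ 3 (mod 4), so reciprocity gives (31 / 143) = -(143 / 31). Reduce: 143 ≡ 19 (mod 31). Now have (19 / 31).
Both 19 ≡ 3 and 31 ≡ 3 (mod 4), so reciprocity gives (19 / 31) = -(31 / 19). Reduce: 31 ≡ 12 (mod 19). Now have -(12 / 19).
Factor out 2: 12 = 2^2·3. Since 19 ≡ 3 (mod 8), (2 / 19) = -1, and (2 / 19)^2 = +1. Now have -(3 / 19).
Both 3 ≡ 3 and 19 ≡ 3 (mod 4), so reciprocity gives (3 / 19) = -(19 / 3). Reduce: 19 ≡ 1 (mod 3). Now have (1 / 3).
(1 / 3) = 1. Collecting the sign factors: 1.

1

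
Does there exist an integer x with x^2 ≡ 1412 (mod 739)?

no

Reduce the numerator: 1412 ≡ 673 (mod 739), so (1412/739) = (673/739).
673 ≡ 1 (mod 4), so quadratic reciprocity gives (673/739) = (739/673). Reduce: 739 ≡ 66 (mod 673). Now have (66/673).
Factor out 2: 66 = 2·33. Since 673 ≡ 1 (mod 8), (2/673) = +1. Now have (33/673).
33 ≡ 1 (mod 4), so quadratic reciprocity gives (33/673) = (673/33). Reduce: 673 ≡ 13 (mod 33). Now have (13/33).
13 ≡ 1 (mod 4), so quadratic reciprocity gives (13/33) = (33/13). Reduce: 33 ≡ 7 (mod 13). Now have (7/13).
13 ≡ 1 (mod 4), so quadratic reciprocity gives (7/13) = (13/7). Reduce: 13 ≡ 6 (mod 7). Now have (6/7).
Factor out 2: 6 = 2·3. Since 7 ≡ 7 (mod 8), (2/7) = +1. Now have (3/7).
Both 3 ≡ 3 and 7 ≡ 3 (mod 4), so reciprocity gives (3/7) = -(7/3). Reduce: 7 ≡ 1 (mod 3). Now have -(1/3).
(1/3) = 1. Collecting the sign factors: -1.
The Legendre symbol is -1, so x^2 ≡ 1412 (mod 739) has no solution.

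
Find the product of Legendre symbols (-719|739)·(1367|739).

1

By multiplicativity, (-719·1367|739) = (-719|739)·(1367|739).
First factor (-719|739):
Reduce the numerator: -719 ≡ 20 (mod 739), so (-719|739) = (20|739).
Factor out 2: 20 = 2^2·5. Since 739 ≡ 3 (mod 8), (2|739) = -1, and (2|739)^2 = +1. Now have (5|739).
5 ≡ 1 (mod 4), so quadratic reciprocity gives (5|739) = (739|5). Reduce: 739 ≡ 4 (mod 5). Now have (4|5).
Factor out 2: 4 = 2^2. Since 5 ≡ 5 (mod 8), (2|5) = -1, and (2|5)^2 = +1. Now have (1|5).
(1|5) = 1. Collecting the sign factors: 1.
Second factor (1367|739):
Reduce the numerator: 1367 ≡ 628 (mod 739), so (1367|739) = (628|739).
Factor out 2: 628 = 2^2·157. Since 739 ≡ 3 (mod 8), (2|739) = -1, and (2|739)^2 = +1. Now have (157|739).
157 ≡ 1 (mod 4), so quadratic reciprocity gives (157|739) = (739|157). Reduce: 739 ≡ 111 (mod 157). Now have (111|157).
157 ≡ 1 (mod 4), so quadratic reciprocity gives (111|157) = (157|111). Reduce: 157 ≡ 46 (mod 111). Now have (46|111).
Factor out 2: 46 = 2·23. Since 111 ≡ 7 (mod 8), (2|111) = +1. Now have (23|111).
Both 23 ≡ 3 and 111 ≡ 3 (mod 4), so reciprocity gives (23|111) = -(111|23). Reduce: 111 ≡ 19 (mod 23). Now have -(19|23).
Both 19 ≡ 3 and 23 ≡ 3 (mod 4), so reciprocity gives (19|23) = -(23|19). Reduce: 23 ≡ 4 (mod 19). Now have (4|19).
Factor out 2: 4 = 2^2. Since 19 ≡ 3 (mod 8), (2|19) = -1, and (2|19)^2 = +1. Now have (1|19).
(1|19) = 1. Collecting the sign factors: 1.
Product: (1)·(1) = 1.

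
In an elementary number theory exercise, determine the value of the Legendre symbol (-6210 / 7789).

1

Pull out -1: (-6210 / 7789) = (-1 / 7789)·(6210 / 7789). Since 7789 ≡ 1 (mod 4), (-1 / 7789) = +1. Now have (6210 / 7789).
Factor out 2: 6210 = 2·3105. Since 7789 ≡ 5 (mod 8), (2 / 7789) = -1. Now have -(3105 / 7789).
3105 ≡ 1 (mod 4), so quadratic reciprocity gives (3105 / 7789) = (7789 / 3105). Reduce: 7789 ≡ 1579 (mod 3105). Now have -(1579 / 3105).
3105 ≡ 1 (mod 4), so quadratic reciprocity gives (1579 / 3105) = (3105 / 1579). Reduce: 3105 ≡ 1526 (mod 1579). Now have -(1526 / 1579).
Factor out 2: 1526 = 2·763. Since 1579 ≡ 3 (mod 8), (2 / 1579) = -1. Now have (763 / 1579).
Both 763 ≡ 3 and 1579 ≡ 3 (mod 4), so reciprocity gives (763 / 1579) = -(1579 / 763). Reduce: 1579 ≡ 53 (mod 763). Now have -(53 / 763).
53 ≡ 1 (mod 4), so quadratic reciprocity gives (53 / 763) = (763 / 53). Reduce: 763 ≡ 21 (mod 53). Now have -(21 / 53).
21 ≡ 1 (mod 4), so quadratic reciprocity gives (21 / 53) = (53 / 21). Reduce: 53 ≡ 11 (mod 21). Now have -(11 / 21).
21 ≡ 1 (mod 4), so quadratic reciprocity gives (11 / 21) = (21 / 11). Reduce: 21 ≡ 10 (mod 11). Now have -(10 / 11).
Factor out 2: 10 = 2·5. Since 11 ≡ 3 (mod 8), (2 / 11) = -1. Now have (5 / 11).
5 ≡ 1 (mod 4), so quadratic reciprocity gives (5 / 11) = (11 / 5). Reduce: 11 ≡ 1 (mod 5). Now have (1 / 5).
(1 / 5) = 1. Collecting the sign factors: 1.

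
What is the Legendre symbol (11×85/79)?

-1

By multiplicativity, (11·85/79) = (11/79)·(85/79).
First factor (11/79):
Both 11 ≡ 3 and 79 ≡ 3 (mod 4), so reciprocity gives (11/79) = -(79/11). Reduce: 79 ≡ 2 (mod 11). Now have -(2/11).
Factor out 2: 2 = 2. Since 11 ≡ 3 (mod 8), (2/11) = -1. Now have (1/11).
(1/11) = 1. Collecting the sign factors: 1.
Second factor (85/79):
Reduce the numerator: 85 ≡ 6 (mod 79), so (85/79) = (6/79).
Factor out 2: 6 = 2·3. Since 79 ≡ 7 (mod 8), (2/79) = +1. Now have (3/79).
Both 3 ≡ 3 and 79 ≡ 3 (mod 4), so reciprocity gives (3/79) = -(79/3). Reduce: 79 ≡ 1 (mod 3). Now have -(1/3).
(1/3) = 1. Collecting the sign factors: -1.
Product: (1)·(-1) = -1.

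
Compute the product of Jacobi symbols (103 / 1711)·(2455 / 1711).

1

By multiplicativity, (103·2455 / 1711) = (103 / 1711)·(2455 / 1711).
First factor (103 / 1711):
(103 / 1711)
  = -(1711 / 103)    [QR: both ≡ 3 mod 4, sign flips]
  = -(63 / 103)    [1711 ≡ 63 mod 103]
  = (103 / 63)    [QR: both ≡ 3 mod 4, sign flips]
  = (40 / 63)    [103 ≡ 40 mod 63]
  = (5 / 63)    [63 ≡ 7 mod 8 ⇒ (2 / 63)^3 = +1]
  = (63 / 5)    [QR: 5 ≡ 1 mod 4, sign kept]
  = (3 / 5)    [63 ≡ 3 mod 5]
  = (5 / 3)    [QR: 5 ≡ 1 mod 4, sign kept]
  = (2 / 3)    [5 ≡ 2 mod 3]
  = -(1 / 3)    [3 ≡ 3 mod 8 ⇒ (2 / 3) = -1]
  = -1    [(1 / 3) = 1]
Second factor (2455 / 1711):
(2455 / 1711)
  = (744 / 1711)    [2455 ≡ 744 mod 1711]
  = (93 / 1711)    [1711 ≡ 7 mod 8 ⇒ (2 / 1711)^3 = +1]
  = (1711 / 93)    [QR: 93 ≡ 1 mod 4, sign kept]
  = (37 / 93)    [1711 ≡ 37 mod 93]
  = (93 / 37)    [QR: 37 ≡ 1 mod 4, sign kept]
  = (19 / 37)    [93 ≡ 19 mod 37]
  = (37 / 19)    [QR: 37 ≡ 1 mod 4, sign kept]
  = (18 / 19)    [37 ≡ 18 mod 19]
  = -(9 / 19)    [19 ≡ 3 mod 8 ⇒ (2 / 19) = -1]
  = -(19 / 9)    [QR: 9 ≡ 1 mod 4, sign kept]
  = -(1 / 9)    [19 ≡ 1 mod 9]
  = -1    [(1 / 9) = 1]
Product: (-1)·(-1) = 1.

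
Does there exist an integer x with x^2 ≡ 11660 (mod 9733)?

Reduce the numerator: 11660 ≡ 1927 (mod 9733), so (11660|9733) = (1927|9733).
9733 ≡ 1 (mod 4), so quadratic reciprocity gives (1927|9733) = (9733|1927). Reduce: 9733 ≡ 98 (mod 1927). Now have (98|1927).
Factor out 2: 98 = 2·49. Since 1927 ≡ 7 (mod 8), (2|1927) = +1. Now have (49|1927).
49 ≡ 1 (mod 4), so quadratic reciprocity gives (49|1927) = (1927|49). Reduce: 1927 ≡ 16 (mod 49). Now have (16|49).
Factor out 2: 16 = 2^4. Since 49 ≡ 1 (mod 8), (2|49) = +1, and (2|49)^4 = +1. Now have (1|49).
(1|49) = 1. Collecting the sign factors: 1.
The Legendre symbol is 1, so x^2 ≡ 11660 (mod 9733) has solution.

yes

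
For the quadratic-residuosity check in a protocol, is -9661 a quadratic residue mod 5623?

no

Reduce the numerator: -9661 ≡ 1585 (mod 5623), so (-9661/5623) = (1585/5623).
1585 ≡ 1 (mod 4), so quadratic reciprocity gives (1585/5623) = (5623/1585). Reduce: 5623 ≡ 868 (mod 1585). Now have (868/1585).
Factor out 2: 868 = 2^2·217. Since 1585 ≡ 1 (mod 8), (2/1585) = +1, and (2/1585)^2 = +1. Now have (217/1585).
217 ≡ 1 (mod 4), so quadratic reciprocity gives (217/1585) = (1585/217). Reduce: 1585 ≡ 66 (mod 217). Now have (66/217).
Factor out 2: 66 = 2·33. Since 217 ≡ 1 (mod 8), (2/217) = +1. Now have (33/217).
33 ≡ 1 (mod 4), so quadratic reciprocity gives (33/217) = (217/33). Reduce: 217 ≡ 19 (mod 33). Now have (19/33).
33 ≡ 1 (mod 4), so quadratic reciprocity gives (19/33) = (33/19). Reduce: 33 ≡ 14 (mod 19). Now have (14/19).
Factor out 2: 14 = 2·7. Since 19 ≡ 3 (mod 8), (2/19) = -1. Now have -(7/19).
Both 7 ≡ 3 and 19 ≡ 3 (mod 4), so reciprocity gives (7/19) = -(19/7). Reduce: 19 ≡ 5 (mod 7). Now have (5/7).
5 ≡ 1 (mod 4), so quadratic reciprocity gives (5/7) = (7/5). Reduce: 7 ≡ 2 (mod 5). Now have (2/5).
Factor out 2: 2 = 2. Since 5 ≡ 5 (mod 8), (2/5) = -1. Now have -(1/5).
(1/5) = 1. Collecting the sign factors: -1.
(-9661/5623) = -1, and 5623 is prime, so -9661 is not a quadratic residue mod 5623.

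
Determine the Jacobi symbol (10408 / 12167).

Factor out 2: 10408 = 2^3·1301. Since 12167 ≡ 7 (mod 8), (2 / 12167) = +1, and (2 / 12167)^3 = +1. Now have (1301 / 12167).
1301 ≡ 1 (mod 4), so quadratic reciprocity gives (1301 / 12167) = (12167 / 1301). Reduce: 12167 ≡ 458 (mod 1301). Now have (458 / 1301).
Factor out 2: 458 = 2·229. Since 1301 ≡ 5 (mod 8), (2 / 1301) = -1. Now have -(229 / 1301).
229 ≡ 1 (mod 4), so quadratic reciprocity gives (229 / 1301) = (1301 / 229). Reduce: 1301 ≡ 156 (mod 229). Now have -(156 / 229).
Factor out 2: 156 = 2^2·39. Since 229 ≡ 5 (mod 8), (2 / 229) = -1, and (2 / 229)^2 = +1. Now have -(39 / 229).
229 ≡ 1 (mod 4), so quadratic reciprocity gives (39 / 229) = (229 / 39). Reduce: 229 ≡ 34 (mod 39). Now have -(34 / 39).
Factor out 2: 34 = 2·17. Since 39 ≡ 7 (mod 8), (2 / 39) = +1. Now have -(17 / 39).
17 ≡ 1 (mod 4), so quadratic reciprocity gives (17 / 39) = (39 / 17). Reduce: 39 ≡ 5 (mod 17). Now have -(5 / 17).
5 ≡ 1 (mod 4), so quadratic reciprocity gives (5 / 17) = (17 / 5). Reduce: 17 ≡ 2 (mod 5). Now have -(2 / 5).
Factor out 2: 2 = 2. Since 5 ≡ 5 (mod 8), (2 / 5) = -1. Now have (1 / 5).
(1 / 5) = 1. Collecting the sign factors: 1.

1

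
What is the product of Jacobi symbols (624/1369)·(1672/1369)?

1

By multiplicativity, (624·1672/1369) = (624/1369)·(1672/1369).
First factor (624/1369):
(624/1369)
  = (39/1369)    [1369 ≡ 1 mod 8 ⇒ (2/1369)^4 = +1]
  = (1369/39)    [QR: 1369 ≡ 1 mod 4, sign kept]
  = (4/39)    [1369 ≡ 4 mod 39]
  = (1/39)    [39 ≡ 7 mod 8 ⇒ (2/39)^2 = +1]
  = 1    [(1/39) = 1]
Second factor (1672/1369):
(1672/1369)
  = (303/1369)    [1672 ≡ 303 mod 1369]
  = (1369/303)    [QR: 1369 ≡ 1 mod 4, sign kept]
  = (157/303)    [1369 ≡ 157 mod 303]
  = (303/157)    [QR: 157 ≡ 1 mod 4, sign kept]
  = (146/157)    [303 ≡ 146 mod 157]
  = -(73/157)    [157 ≡ 5 mod 8 ⇒ (2/157) = -1]
  = -(157/73)    [QR: 73 ≡ 1 mod 4, sign kept]
  = -(11/73)    [157 ≡ 11 mod 73]
  = -(73/11)    [QR: 73 ≡ 1 mod 4, sign kept]
  = -(7/11)    [73 ≡ 7 mod 11]
  = (11/7)    [QR: both ≡ 3 mod 4, sign flips]
  = (4/7)    [11 ≡ 4 mod 7]
  = (1/7)    [7 ≡ 7 mod 8 ⇒ (2/7)^2 = +1]
  = 1    [(1/7) = 1]
Product: (1)·(1) = 1.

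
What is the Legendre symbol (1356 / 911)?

1

(1356 / 911)
  = (445 / 911)    [1356 ≡ 445 mod 911]
  = (911 / 445)    [QR: 445 ≡ 1 mod 4, sign kept]
  = (21 / 445)    [911 ≡ 21 mod 445]
  = (445 / 21)    [QR: 21 ≡ 1 mod 4, sign kept]
  = (4 / 21)    [445 ≡ 4 mod 21]
  = (1 / 21)    [21 ≡ 5 mod 8 ⇒ (2 / 21)^2 = +1]
  = 1    [(1 / 21) = 1]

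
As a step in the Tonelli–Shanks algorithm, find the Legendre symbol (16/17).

(16/17)
  = (1/17)    [17 ≡ 1 mod 8 ⇒ (2/17)^4 = +1]
  = 1    [(1/17) = 1]

1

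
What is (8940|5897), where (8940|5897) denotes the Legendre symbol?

1

Reduce the numerator: 8940 ≡ 3043 (mod 5897), so (8940|5897) = (3043|5897).
5897 ≡ 1 (mod 4), so quadratic reciprocity gives (3043|5897) = (5897|3043). Reduce: 5897 ≡ 2854 (mod 3043). Now have (2854|3043).
Factor out 2: 2854 = 2·1427. Since 3043 ≡ 3 (mod 8), (2|3043) = -1. Now have -(1427|3043).
Both 1427 ≡ 3 and 3043 ≡ 3 (mod 4), so reciprocity gives (1427|3043) = -(3043|1427). Reduce: 3043 ≡ 189 (mod 1427). Now have (189|1427).
189 ≡ 1 (mod 4), so quadratic reciprocity gives (189|1427) = (1427|189). Reduce: 1427 ≡ 104 (mod 189). Now have (104|189).
Factor out 2: 104 = 2^3·13. Since 189 ≡ 5 (mod 8), (2|189) = -1, and (2|189)^3 = -1. Now have -(13|189).
13 ≡ 1 (mod 4), so quadratic reciprocity gives (13|189) = (189|13). Reduce: 189 ≡ 7 (mod 13). Now have -(7|13).
13 ≡ 1 (mod 4), so quadratic reciprocity gives (7|13) = (13|7). Reduce: 13 ≡ 6 (mod 7). Now have -(6|7).
Factor out 2: 6 = 2·3. Since 7 ≡ 7 (mod 8), (2|7) = +1. Now have -(3|7).
Both 3 ≡ 3 and 7 ≡ 3 (mod 4), so reciprocity gives (3|7) = -(7|3). Reduce: 7 ≡ 1 (mod 3). Now have (1|3).
(1|3) = 1. Collecting the sign factors: 1.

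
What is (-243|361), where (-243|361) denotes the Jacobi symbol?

Pull out -1: (-243|361) = (-1|361)·(243|361). Since 361 ≡ 1 (mod 4), (-1|361) = +1. Now have (243|361).
361 ≡ 1 (mod 4), so quadratic reciprocity gives (243|361) = (361|243). Reduce: 361 ≡ 118 (mod 243). Now have (118|243).
Factor out 2: 118 = 2·59. Since 243 ≡ 3 (mod 8), (2|243) = -1. Now have -(59|243).
Both 59 ≡ 3 and 243 ≡ 3 (mod 4), so reciprocity gives (59|243) = -(243|59). Reduce: 243 ≡ 7 (mod 59). Now have (7|59).
Both 7 ≡ 3 and 59 ≡ 3 (mod 4), so reciprocity gives (7|59) = -(59|7). Reduce: 59 ≡ 3 (mod 7). Now have -(3|7).
Both 3 ≡ 3 and 7 ≡ 3 (mod 4), so reciprocity gives (3|7) = -(7|3). Reduce: 7 ≡ 1 (mod 3). Now have (1|3).
(1|3) = 1. Collecting the sign factors: 1.

1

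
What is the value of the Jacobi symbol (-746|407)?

Reduce the numerator: -746 ≡ 68 (mod 407), so (-746|407) = (68|407).
Factor out 2: 68 = 2^2·17. Since 407 ≡ 7 (mod 8), (2|407) = +1, and (2|407)^2 = +1. Now have (17|407).
17 ≡ 1 (mod 4), so quadratic reciprocity gives (17|407) = (407|17). Reduce: 407 ≡ 16 (mod 17). Now have (16|17).
Factor out 2: 16 = 2^4. Since 17 ≡ 1 (mod 8), (2|17) = +1, and (2|17)^4 = +1. Now have (1|17).
(1|17) = 1. Collecting the sign factors: 1.

1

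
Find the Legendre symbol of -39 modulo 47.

1

(-39 / 47)
  = (8 / 47)    [-39 ≡ 8 mod 47]
  = (1 / 47)    [47 ≡ 7 mod 8 ⇒ (2 / 47)^3 = +1]
  = 1    [(1 / 47) = 1]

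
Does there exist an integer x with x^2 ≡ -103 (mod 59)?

yes

Pull out -1: (-103|59) = (-1|59)·(103|59). Since 59 ≡ 3 (mod 4), (-1|59) = -1. Now have -(103|59).
Reduce the numerator: 103 ≡ 44 (mod 59), so (103|59) = (44|59).
Factor out 2: 44 = 2^2·11. Since 59 ≡ 3 (mod 8), (2|59) = -1, and (2|59)^2 = +1. Now have -(11|59).
Both 11 ≡ 3 and 59 ≡ 3 (mod 4), so reciprocity gives (11|59) = -(59|11). Reduce: 59 ≡ 4 (mod 11). Now have (4|11).
Factor out 2: 4 = 2^2. Since 11 ≡ 3 (mod 8), (2|11) = -1, and (2|11)^2 = +1. Now have (1|11).
(1|11) = 1. Collecting the sign factors: 1.
(-103|59) = 1, and 59 is prime, so -103 is a quadratic residue mod 59.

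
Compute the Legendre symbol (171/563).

(171/563)
  = -(563/171)    [QR: both ≡ 3 mod 4, sign flips]
  = -(50/171)    [563 ≡ 50 mod 171]
  = (25/171)    [171 ≡ 3 mod 8 ⇒ (2/171) = -1]
  = (171/25)    [QR: 25 ≡ 1 mod 4, sign kept]
  = (21/25)    [171 ≡ 21 mod 25]
  = (25/21)    [QR: 21 ≡ 1 mod 4, sign kept]
  = (4/21)    [25 ≡ 4 mod 21]
  = (1/21)    [21 ≡ 5 mod 8 ⇒ (2/21)^2 = +1]
  = 1    [(1/21) = 1]

1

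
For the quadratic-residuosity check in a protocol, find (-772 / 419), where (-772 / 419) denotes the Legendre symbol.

1

Pull out -1: (-772 / 419) = (-1 / 419)·(772 / 419). Since 419 ≡ 3 (mod 4), (-1 / 419) = -1. Now have -(772 / 419).
Reduce the numerator: 772 ≡ 353 (mod 419), so (772 / 419) = (353 / 419).
353 ≡ 1 (mod 4), so quadratic reciprocity gives (353 / 419) = (419 / 353). Reduce: 419 ≡ 66 (mod 353). Now have -(66 / 353).
Factor out 2: 66 = 2·33. Since 353 ≡ 1 (mod 8), (2 / 353) = +1. Now have -(33 / 353).
33 ≡ 1 (mod 4), so quadratic reciprocity gives (33 / 353) = (353 / 33). Reduce: 353 ≡ 23 (mod 33). Now have -(23 / 33).
33 ≡ 1 (mod 4), so quadratic reciprocity gives (23 / 33) = (33 / 23). Reduce: 33 ≡ 10 (mod 23). Now have -(10 / 23).
Factor out 2: 10 = 2·5. Since 23 ≡ 7 (mod 8), (2 / 23) = +1. Now have -(5 / 23).
5 ≡ 1 (mod 4), so quadratic reciprocity gives (5 / 23) = (23 / 5). Reduce: 23 ≡ 3 (mod 5). Now have -(3 / 5).
5 ≡ 1 (mod 4), so quadratic reciprocity gives (3 / 5) = (5 / 3). Reduce: 5 ≡ 2 (mod 3). Now have -(2 / 3).
Factor out 2: 2 = 2. Since 3 ≡ 3 (mod 8), (2 / 3) = -1. Now have (1 / 3).
(1 / 3) = 1. Collecting the sign factors: 1.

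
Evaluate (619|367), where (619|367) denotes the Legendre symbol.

(619|367)
  = (252|367)    [619 ≡ 252 mod 367]
  = (63|367)    [367 ≡ 7 mod 8 ⇒ (2|367)^2 = +1]
  = -(367|63)    [QR: both ≡ 3 mod 4, sign flips]
  = -(52|63)    [367 ≡ 52 mod 63]
  = -(13|63)    [63 ≡ 7 mod 8 ⇒ (2|63)^2 = +1]
  = -(63|13)    [QR: 13 ≡ 1 mod 4, sign kept]
  = -(11|13)    [63 ≡ 11 mod 13]
  = -(13|11)    [QR: 13 ≡ 1 mod 4, sign kept]
  = -(2|11)    [13 ≡ 2 mod 11]
  = (1|11)    [11 ≡ 3 mod 8 ⇒ (2|11) = -1]
  = 1    [(1|11) = 1]

1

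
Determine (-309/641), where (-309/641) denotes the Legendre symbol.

Reduce the numerator: -309 ≡ 332 (mod 641), so (-309/641) = (332/641).
Factor out 2: 332 = 2^2·83. Since 641 ≡ 1 (mod 8), (2/641) = +1, and (2/641)^2 = +1. Now have (83/641).
641 ≡ 1 (mod 4), so quadratic reciprocity gives (83/641) = (641/83). Reduce: 641 ≡ 60 (mod 83). Now have (60/83).
Factor out 2: 60 = 2^2·15. Since 83 ≡ 3 (mod 8), (2/83) = -1, and (2/83)^2 = +1. Now have (15/83).
Both 15 ≡ 3 and 83 ≡ 3 (mod 4), so reciprocity gives (15/83) = -(83/15). Reduce: 83 ≡ 8 (mod 15). Now have -(8/15).
Factor out 2: 8 = 2^3. Since 15 ≡ 7 (mod 8), (2/15) = +1, and (2/15)^3 = +1. Now have -(1/15).
(1/15) = 1. Collecting the sign factors: -1.

-1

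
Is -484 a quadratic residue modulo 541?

Reduce the numerator: -484 ≡ 57 (mod 541), so (-484/541) = (57/541).
57 ≡ 1 (mod 4), so quadratic reciprocity gives (57/541) = (541/57). Reduce: 541 ≡ 28 (mod 57). Now have (28/57).
Factor out 2: 28 = 2^2·7. Since 57 ≡ 1 (mod 8), (2/57) = +1, and (2/57)^2 = +1. Now have (7/57).
57 ≡ 1 (mod 4), so quadratic reciprocity gives (7/57) = (57/7). Reduce: 57 ≡ 1 (mod 7). Now have (1/7).
(1/7) = 1. Collecting the sign factors: 1.
(-484/541) = 1, and 541 is prime, so -484 is a quadratic residue mod 541.

yes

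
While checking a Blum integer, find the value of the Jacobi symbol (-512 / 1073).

1

Reduce the numerator: -512 ≡ 561 (mod 1073), so (-512 / 1073) = (561 / 1073).
561 ≡ 1 (mod 4), so quadratic reciprocity gives (561 / 1073) = (1073 / 561). Reduce: 1073 ≡ 512 (mod 561). Now have (512 / 561).
Factor out 2: 512 = 2^9. Since 561 ≡ 1 (mod 8), (2 / 561) = +1, and (2 / 561)^9 = +1. Now have (1 / 561).
(1 / 561) = 1. Collecting the sign factors: 1.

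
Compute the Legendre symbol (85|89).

85 ≡ 1 (mod 4), so quadratic reciprocity gives (85|89) = (89|85). Reduce: 89 ≡ 4 (mod 85). Now have (4|85).
Factor out 2: 4 = 2^2. Since 85 ≡ 5 (mod 8), (2|85) = -1, and (2|85)^2 = +1. Now have (1|85).
(1|85) = 1. Collecting the sign factors: 1.

1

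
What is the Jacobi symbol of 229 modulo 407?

1

229 ≡ 1 (mod 4), so quadratic reciprocity gives (229/407) = (407/229). Reduce: 407 ≡ 178 (mod 229). Now have (178/229).
Factor out 2: 178 = 2·89. Since 229 ≡ 5 (mod 8), (2/229) = -1. Now have -(89/229).
89 ≡ 1 (mod 4), so quadratic reciprocity gives (89/229) = (229/89). Reduce: 229 ≡ 51 (mod 89). Now have -(51/89).
89 ≡ 1 (mod 4), so quadratic reciprocity gives (51/89) = (89/51). Reduce: 89 ≡ 38 (mod 51). Now have -(38/51).
Factor out 2: 38 = 2·19. Since 51 ≡ 3 (mod 8), (2/51) = -1. Now have (19/51).
Both 19 ≡ 3 and 51 ≡ 3 (mod 4), so reciprocity gives (19/51) = -(51/19). Reduce: 51 ≡ 13 (mod 19). Now have -(13/19).
13 ≡ 1 (mod 4), so quadratic reciprocity gives (13/19) = (19/13). Reduce: 19 ≡ 6 (mod 13). Now have -(6/13).
Factor out 2: 6 = 2·3. Since 13 ≡ 5 (mod 8), (2/13) = -1. Now have (3/13).
13 ≡ 1 (mod 4), so quadratic reciprocity gives (3/13) = (13/3). Reduce: 13 ≡ 1 (mod 3). Now have (1/3).
(1/3) = 1. Collecting the sign factors: 1.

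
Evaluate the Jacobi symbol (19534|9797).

Reduce the numerator: 19534 ≡ 9737 (mod 9797), so (19534|9797) = (9737|9797).
9737 ≡ 1 (mod 4), so quadratic reciprocity gives (9737|9797) = (9797|9737). Reduce: 9797 ≡ 60 (mod 9737). Now have (60|9737).
Factor out 2: 60 = 2^2·15. Since 9737 ≡ 1 (mod 8), (2|9737) = +1, and (2|9737)^2 = +1. Now have (15|9737).
9737 ≡ 1 (mod 4), so quadratic reciprocity gives (15|9737) = (9737|15). Reduce: 9737 ≡ 2 (mod 15). Now have (2|15).
Factor out 2: 2 = 2. Since 15 ≡ 7 (mod 8), (2|15) = +1. Now have (1|15).
(1|15) = 1. Collecting the sign factors: 1.

1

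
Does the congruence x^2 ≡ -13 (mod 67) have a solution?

yes

Pull out -1: (-13|67) = (-1|67)·(13|67). Since 67 ≡ 3 (mod 4), (-1|67) = -1. Now have -(13|67).
13 ≡ 1 (mod 4), so quadratic reciprocity gives (13|67) = (67|13). Reduce: 67 ≡ 2 (mod 13). Now have -(2|13).
Factor out 2: 2 = 2. Since 13 ≡ 5 (mod 8), (2|13) = -1. Now have (1|13).
(1|13) = 1. Collecting the sign factors: 1.
The Legendre symbol is 1, so x^2 ≡ -13 (mod 67) has solution.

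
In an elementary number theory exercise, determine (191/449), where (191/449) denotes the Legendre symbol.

1

449 ≡ 1 (mod 4), so quadratic reciprocity gives (191/449) = (449/191). Reduce: 449 ≡ 67 (mod 191). Now have (67/191).
Both 67 ≡ 3 and 191 ≡ 3 (mod 4), so reciprocity gives (67/191) = -(191/67). Reduce: 191 ≡ 57 (mod 67). Now have -(57/67).
57 ≡ 1 (mod 4), so quadratic reciprocity gives (57/67) = (67/57). Reduce: 67 ≡ 10 (mod 57). Now have -(10/57).
Factor out 2: 10 = 2·5. Since 57 ≡ 1 (mod 8), (2/57) = +1. Now have -(5/57).
5 ≡ 1 (mod 4), so quadratic reciprocity gives (5/57) = (57/5). Reduce: 57 ≡ 2 (mod 5). Now have -(2/5).
Factor out 2: 2 = 2. Since 5 ≡ 5 (mod 8), (2/5) = -1. Now have (1/5).
(1/5) = 1. Collecting the sign factors: 1.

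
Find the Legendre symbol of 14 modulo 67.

1

(14 / 67)
  = -(7 / 67)    [67 ≡ 3 mod 8 ⇒ (2 / 67) = -1]
  = (67 / 7)    [QR: both ≡ 3 mod 4, sign flips]
  = (4 / 7)    [67 ≡ 4 mod 7]
  = (1 / 7)    [7 ≡ 7 mod 8 ⇒ (2 / 7)^2 = +1]
  = 1    [(1 / 7) = 1]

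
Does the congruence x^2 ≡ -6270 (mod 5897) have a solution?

(-6270/5897)
  = (5524/5897)    [-6270 ≡ 5524 mod 5897]
  = (1381/5897)    [5897 ≡ 1 mod 8 ⇒ (2/5897)^2 = +1]
  = (5897/1381)    [QR: 1381 ≡ 1 mod 4, sign kept]
  = (373/1381)    [5897 ≡ 373 mod 1381]
  = (1381/373)    [QR: 373 ≡ 1 mod 4, sign kept]
  = (262/373)    [1381 ≡ 262 mod 373]
  = -(131/373)    [373 ≡ 5 mod 8 ⇒ (2/373) = -1]
  = -(373/131)    [QR: 373 ≡ 1 mod 4, sign kept]
  = -(111/131)    [373 ≡ 111 mod 131]
  = (131/111)    [QR: both ≡ 3 mod 4, sign flips]
  = (20/111)    [131 ≡ 20 mod 111]
  = (5/111)    [111 ≡ 7 mod 8 ⇒ (2/111)^2 = +1]
  = (111/5)    [QR: 5 ≡ 1 mod 4, sign kept]
  = (1/5)    [111 ≡ 1 mod 5]
  = 1    [(1/5) = 1]
(-6270/5897) = 1, and 5897 is prime, so -6270 is a quadratic residue mod 5897.

yes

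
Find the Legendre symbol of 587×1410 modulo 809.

By multiplicativity, (587·1410/809) = (587/809)·(1410/809).
First factor (587/809):
(587/809)
  = (809/587)    [QR: 809 ≡ 1 mod 4, sign kept]
  = (222/587)    [809 ≡ 222 mod 587]
  = -(111/587)    [587 ≡ 3 mod 8 ⇒ (2/587) = -1]
  = (587/111)    [QR: both ≡ 3 mod 4, sign flips]
  = (32/111)    [587 ≡ 32 mod 111]
  = (1/111)    [111 ≡ 7 mod 8 ⇒ (2/111)^5 = +1]
  = 1    [(1/111) = 1]
Second factor (1410/809):
(1410/809)
  = (601/809)    [1410 ≡ 601 mod 809]
  = (809/601)    [QR: 601 ≡ 1 mod 4, sign kept]
  = (208/601)    [809 ≡ 208 mod 601]
  = (13/601)    [601 ≡ 1 mod 8 ⇒ (2/601)^4 = +1]
  = (601/13)    [QR: 13 ≡ 1 mod 4, sign kept]
  = (3/13)    [601 ≡ 3 mod 13]
  = (13/3)    [QR: 13 ≡ 1 mod 4, sign kept]
  = (1/3)    [13 ≡ 1 mod 3]
  = 1    [(1/3) = 1]
Product: (1)·(1) = 1.

1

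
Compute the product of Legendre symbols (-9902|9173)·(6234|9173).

1

By multiplicativity, (-9902·6234|9173) = (-9902|9173)·(6234|9173).
First factor (-9902|9173):
Pull out -1: (-9902|9173) = (-1|9173)·(9902|9173). Since 9173 ≡ 1 (mod 4), (-1|9173) = +1. Now have (9902|9173).
Reduce the numerator: 9902 ≡ 729 (mod 9173), so (9902|9173) = (729|9173).
729 ≡ 1 (mod 4), so quadratic reciprocity gives (729|9173) = (9173|729). Reduce: 9173 ≡ 425 (mod 729). Now have (425|729).
425 ≡ 1 (mod 4), so quadratic reciprocity gives (425|729) = (729|425). Reduce: 729 ≡ 304 (mod 425). Now have (304|425).
Factor out 2: 304 = 2^4·19. Since 425 ≡ 1 (mod 8), (2|425) = +1, and (2|425)^4 = +1. Now have (19|425).
425 ≡ 1 (mod 4), so quadratic reciprocity gives (19|425) = (425|19). Reduce: 425 ≡ 7 (mod 19). Now have (7|19).
Both 7 ≡ 3 and 19 ≡ 3 (mod 4), so reciprocity gives (7|19) = -(19|7). Reduce: 19 ≡ 5 (mod 7). Now have -(5|7).
5 ≡ 1 (mod 4), so quadratic reciprocity gives (5|7) = (7|5). Reduce: 7 ≡ 2 (mod 5). Now have -(2|5).
Factor out 2: 2 = 2. Since 5 ≡ 5 (mod 8), (2|5) = -1. Now have (1|5).
(1|5) = 1. Collecting the sign factors: 1.
Second factor (6234|9173):
Factor out 2: 6234 = 2·3117. Since 9173 ≡ 5 (mod 8), (2|9173) = -1. Now have -(3117|9173).
3117 ≡ 1 (mod 4), so quadratic reciprocity gives (3117|9173) = (9173|3117). Reduce: 9173 ≡ 2939 (mod 3117). Now have -(2939|3117).
3117 ≡ 1 (mod 4), so quadratic reciprocity gives (2939|3117) = (3117|2939). Reduce: 3117 ≡ 178 (mod 2939). Now have -(178|2939).
Factor out 2: 178 = 2·89. Since 2939 ≡ 3 (mod 8), (2|2939) = -1. Now have (89|2939).
89 ≡ 1 (mod 4), so quadratic reciprocity gives (89|2939) = (2939|89). Reduce: 2939 ≡ 2 (mod 89). Now have (2|89).
Factor out 2: 2 = 2. Since 89 ≡ 1 (mod 8), (2|89) = +1. Now have (1|89).
(1|89) = 1. Collecting the sign factors: 1.
Product: (1)·(1) = 1.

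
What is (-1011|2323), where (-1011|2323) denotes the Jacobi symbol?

1

Reduce the numerator: -1011 ≡ 1312 (mod 2323), so (-1011|2323) = (1312|2323).
Factor out 2: 1312 = 2^5·41. Since 2323 ≡ 3 (mod 8), (2|2323) = -1, and (2|2323)^5 = -1. Now have -(41|2323).
41 ≡ 1 (mod 4), so quadratic reciprocity gives (41|2323) = (2323|41). Reduce: 2323 ≡ 27 (mod 41). Now have -(27|41).
41 ≡ 1 (mod 4), so quadratic reciprocity gives (27|41) = (41|27). Reduce: 41 ≡ 14 (mod 27). Now have -(14|27).
Factor out 2: 14 = 2·7. Since 27 ≡ 3 (mod 8), (2|27) = -1. Now have (7|27).
Both 7 ≡ 3 and 27 ≡ 3 (mod 4), so reciprocity gives (7|27) = -(27|7). Reduce: 27 ≡ 6 (mod 7). Now have -(6|7).
Factor out 2: 6 = 2·3. Since 7 ≡ 7 (mod 8), (2|7) = +1. Now have -(3|7).
Both 3 ≡ 3 and 7 ≡ 3 (mod 4), so reciprocity gives (3|7) = -(7|3). Reduce: 7 ≡ 1 (mod 3). Now have (1|3).
(1|3) = 1. Collecting the sign factors: 1.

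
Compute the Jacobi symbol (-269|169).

1

Reduce the numerator: -269 ≡ 69 (mod 169), so (-269|169) = (69|169).
69 ≡ 1 (mod 4), so quadratic reciprocity gives (69|169) = (169|69). Reduce: 169 ≡ 31 (mod 69). Now have (31|69).
69 ≡ 1 (mod 4), so quadratic reciprocity gives (31|69) = (69|31). Reduce: 69 ≡ 7 (mod 31). Now have (7|31).
Both 7 ≡ 3 and 31 ≡ 3 (mod 4), so reciprocity gives (7|31) = -(31|7). Reduce: 31 ≡ 3 (mod 7). Now have -(3|7).
Both 3 ≡ 3 and 7 ≡ 3 (mod 4), so reciprocity gives (3|7) = -(7|3). Reduce: 7 ≡ 1 (mod 3). Now have (1|3).
(1|3) = 1. Collecting the sign factors: 1.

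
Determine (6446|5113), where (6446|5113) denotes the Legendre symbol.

Reduce the numerator: 6446 ≡ 1333 (mod 5113), so (6446|5113) = (1333|5113).
1333 ≡ 1 (mod 4), so quadratic reciprocity gives (1333|5113) = (5113|1333). Reduce: 5113 ≡ 1114 (mod 1333). Now have (1114|1333).
Factor out 2: 1114 = 2·557. Since 1333 ≡ 5 (mod 8), (2|1333) = -1. Now have -(557|1333).
557 ≡ 1 (mod 4), so quadratic reciprocity gives (557|1333) = (1333|557). Reduce: 1333 ≡ 219 (mod 557). Now have -(219|557).
557 ≡ 1 (mod 4), so quadratic reciprocity gives (219|557) = (557|219). Reduce: 557 ≡ 119 (mod 219). Now have -(119|219).
Both 119 ≡ 3 and 219 ≡ 3 (mod 4), so reciprocity gives (119|219) = -(219|119). Reduce: 219 ≡ 100 (mod 119). Now have (100|119).
Factor out 2: 100 = 2^2·25. Since 119 ≡ 7 (mod 8), (2|119) = +1, and (2|119)^2 = +1. Now have (25|119).
25 ≡ 1 (mod 4), so quadratic reciprocity gives (25|119) = (119|25). Reduce: 119 ≡ 19 (mod 25). Now have (19|25).
25 ≡ 1 (mod 4), so quadratic reciprocity gives (19|25) = (25|19). Reduce: 25 ≡ 6 (mod 19). Now have (6|19).
Factor out 2: 6 = 2·3. Since 19 ≡ 3 (mod 8), (2|19) = -1. Now have -(3|19).
Both 3 ≡ 3 and 19 ≡ 3 (mod 4), so reciprocity gives (3|19) = -(19|3). Reduce: 19 ≡ 1 (mod 3). Now have (1|3).
(1|3) = 1. Collecting the sign factors: 1.

1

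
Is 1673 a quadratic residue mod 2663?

1673 ≡ 1 (mod 4), so quadratic reciprocity gives (1673|2663) = (2663|1673). Reduce: 2663 ≡ 990 (mod 1673). Now have (990|1673).
Factor out 2: 990 = 2·495. Since 1673 ≡ 1 (mod 8), (2|1673) = +1. Now have (495|1673).
1673 ≡ 1 (mod 4), so quadratic reciprocity gives (495|1673) = (1673|495). Reduce: 1673 ≡ 188 (mod 495). Now have (188|495).
Factor out 2: 188 = 2^2·47. Since 495 ≡ 7 (mod 8), (2|495) = +1, and (2|495)^2 = +1. Now have (47|495).
Both 47 ≡ 3 and 495 ≡ 3 (mod 4), so reciprocity gives (47|495) = -(495|47). Reduce: 495 ≡ 25 (mod 47). Now have -(25|47).
25 ≡ 1 (mod 4), so quadratic reciprocity gives (25|47) = (47|25). Reduce: 47 ≡ 22 (mod 25). Now have -(22|25).
Factor out 2: 22 = 2·11. Since 25 ≡ 1 (mod 8), (2|25) = +1. Now have -(11|25).
25 ≡ 1 (mod 4), so quadratic reciprocity gives (11|25) = (25|11). Reduce: 25 ≡ 3 (mod 11). Now have -(3|11).
Both 3 ≡ 3 and 11 ≡ 3 (mod 4), so reciprocity gives (3|11) = -(11|3). Reduce: 11 ≡ 2 (mod 3). Now have (2|3).
Factor out 2: 2 = 2. Since 3 ≡ 3 (mod 8), (2|3) = -1. Now have -(1|3).
(1|3) = 1. Collecting the sign factors: -1.
(1673|2663) = -1, and 2663 is prime, so 1673 is not a quadratic residue mod 2663.

no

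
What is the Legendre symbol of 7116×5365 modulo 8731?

-1

By multiplicativity, (7116·5365/8731) = (7116/8731)·(5365/8731).
First factor (7116/8731):
Factor out 2: 7116 = 2^2·1779. Since 8731 ≡ 3 (mod 8), (2/8731) = -1, and (2/8731)^2 = +1. Now have (1779/8731).
Both 1779 ≡ 3 and 8731 ≡ 3 (mod 4), so reciprocity gives (1779/8731) = -(8731/1779). Reduce: 8731 ≡ 1615 (mod 1779). Now have -(1615/1779).
Both 1615 ≡ 3 and 1779 ≡ 3 (mod 4), so reciprocity gives (1615/1779) = -(1779/1615). Reduce: 1779 ≡ 164 (mod 1615). Now have (164/1615).
Factor out 2: 164 = 2^2·41. Since 1615 ≡ 7 (mod 8), (2/1615) = +1, and (2/1615)^2 = +1. Now have (41/1615).
41 ≡ 1 (mod 4), so quadratic reciprocity gives (41/1615) = (1615/41). Reduce: 1615 ≡ 16 (mod 41). Now have (16/41).
Factor out 2: 16 = 2^4. Since 41 ≡ 1 (mod 8), (2/41) = +1, and (2/41)^4 = +1. Now have (1/41).
(1/41) = 1. Collecting the sign factors: 1.
Second factor (5365/8731):
5365 ≡ 1 (mod 4), so quadratic reciprocity gives (5365/8731) = (8731/5365). Reduce: 8731 ≡ 3366 (mod 5365). Now have (3366/5365).
Factor out 2: 3366 = 2·1683. Since 5365 ≡ 5 (mod 8), (2/5365) = -1. Now have -(1683/5365).
5365 ≡ 1 (mod 4), so quadratic reciprocity gives (1683/5365) = (5365/1683). Reduce: 5365 ≡ 316 (mod 1683). Now have -(316/1683).
Factor out 2: 316 = 2^2·79. Since 1683 ≡ 3 (mod 8), (2/1683) = -1, and (2/1683)^2 = +1. Now have -(79/1683).
Both 79 ≡ 3 and 1683 ≡ 3 (mod 4), so reciprocity gives (79/1683) = -(1683/79). Reduce: 1683 ≡ 24 (mod 79). Now have (24/79).
Factor out 2: 24 = 2^3·3. Since 79 ≡ 7 (mod 8), (2/79) = +1, and (2/79)^3 = +1. Now have (3/79).
Both 3 ≡ 3 and 79 ≡ 3 (mod 4), so reciprocity gives (3/79) = -(79/3). Reduce: 79 ≡ 1 (mod 3). Now have -(1/3).
(1/3) = 1. Collecting the sign factors: -1.
Product: (1)·(-1) = -1.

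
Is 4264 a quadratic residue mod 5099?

Factor out 2: 4264 = 2^3·533. Since 5099 ≡ 3 (mod 8), (2/5099) = -1, and (2/5099)^3 = -1. Now have -(533/5099).
533 ≡ 1 (mod 4), so quadratic reciprocity gives (533/5099) = (5099/533). Reduce: 5099 ≡ 302 (mod 533). Now have -(302/533).
Factor out 2: 302 = 2·151. Since 533 ≡ 5 (mod 8), (2/533) = -1. Now have (151/533).
533 ≡ 1 (mod 4), so quadratic reciprocity gives (151/533) = (533/151). Reduce: 533 ≡ 80 (mod 151). Now have (80/151).
Factor out 2: 80 = 2^4·5. Since 151 ≡ 7 (mod 8), (2/151) = +1, and (2/151)^4 = +1. Now have (5/151).
5 ≡ 1 (mod 4), so quadratic reciprocity gives (5/151) = (151/5). Reduce: 151 ≡ 1 (mod 5). Now have (1/5).
(1/5) = 1. Collecting the sign factors: 1.
The Legendre symbol is 1, so x^2 ≡ 4264 (mod 5099) has solution.

yes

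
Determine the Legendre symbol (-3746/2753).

(-3746/2753)
  = (1760/2753)    [-3746 ≡ 1760 mod 2753]
  = (55/2753)    [2753 ≡ 1 mod 8 ⇒ (2/2753)^5 = +1]
  = (2753/55)    [QR: 2753 ≡ 1 mod 4, sign kept]
  = (3/55)    [2753 ≡ 3 mod 55]
  = -(55/3)    [QR: both ≡ 3 mod 4, sign flips]
  = -(1/3)    [55 ≡ 1 mod 3]
  = -1    [(1/3) = 1]

-1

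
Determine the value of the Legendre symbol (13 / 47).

(13 / 47)
  = (47 / 13)    [QR: 13 ≡ 1 mod 4, sign kept]
  = (8 / 13)    [47 ≡ 8 mod 13]
  = -(1 / 13)    [13 ≡ 5 mod 8 ⇒ (2 / 13)^3 = -1]
  = -1    [(1 / 13) = 1]

-1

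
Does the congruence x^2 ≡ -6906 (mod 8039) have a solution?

no

Reduce the numerator: -6906 ≡ 1133 (mod 8039), so (-6906/8039) = (1133/8039).
1133 ≡ 1 (mod 4), so quadratic reciprocity gives (1133/8039) = (8039/1133). Reduce: 8039 ≡ 108 (mod 1133). Now have (108/1133).
Factor out 2: 108 = 2^2·27. Since 1133 ≡ 5 (mod 8), (2/1133) = -1, and (2/1133)^2 = +1. Now have (27/1133).
1133 ≡ 1 (mod 4), so quadratic reciprocity gives (27/1133) = (1133/27). Reduce: 1133 ≡ 26 (mod 27). Now have (26/27).
Factor out 2: 26 = 2·13. Since 27 ≡ 3 (mod 8), (2/27) = -1. Now have -(13/27).
13 ≡ 1 (mod 4), so quadratic reciprocity gives (13/27) = (27/13). Reduce: 27 ≡ 1 (mod 13). Now have -(1/13).
(1/13) = 1. Collecting the sign factors: -1.
(-6906/8039) = -1, and 8039 is prime, so -6906 is not a quadratic residue mod 8039.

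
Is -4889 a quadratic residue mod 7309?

yes

(-4889/7309)
  = (2420/7309)    [-4889 ≡ 2420 mod 7309]
  = (605/7309)    [7309 ≡ 5 mod 8 ⇒ (2/7309)^2 = +1]
  = (7309/605)    [QR: 605 ≡ 1 mod 4, sign kept]
  = (49/605)    [7309 ≡ 49 mod 605]
  = (605/49)    [QR: 49 ≡ 1 mod 4, sign kept]
  = (17/49)    [605 ≡ 17 mod 49]
  = (49/17)    [QR: 17 ≡ 1 mod 4, sign kept]
  = (15/17)    [49 ≡ 15 mod 17]
  = (17/15)    [QR: 17 ≡ 1 mod 4, sign kept]
  = (2/15)    [17 ≡ 2 mod 15]
  = (1/15)    [15 ≡ 7 mod 8 ⇒ (2/15) = +1]
  = 1    [(1/15) = 1]
The Legendre symbol is 1, so x^2 ≡ -4889 (mod 7309) has solution.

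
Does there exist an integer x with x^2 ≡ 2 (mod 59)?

no

Factor out 2: 2 = 2. Since 59 ≡ 3 (mod 8), (2/59) = -1. Now have -(1/59).
(1/59) = 1. Collecting the sign factors: -1.
The Legendre symbol is -1, so x^2 ≡ 2 (mod 59) has no solution.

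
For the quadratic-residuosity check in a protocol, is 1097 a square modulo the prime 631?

(1097/631)
  = (466/631)    [1097 ≡ 466 mod 631]
  = (233/631)    [631 ≡ 7 mod 8 ⇒ (2/631) = +1]
  = (631/233)    [QR: 233 ≡ 1 mod 4, sign kept]
  = (165/233)    [631 ≡ 165 mod 233]
  = (233/165)    [QR: 165 ≡ 1 mod 4, sign kept]
  = (68/165)    [233 ≡ 68 mod 165]
  = (17/165)    [165 ≡ 5 mod 8 ⇒ (2/165)^2 = +1]
  = (165/17)    [QR: 17 ≡ 1 mod 4, sign kept]
  = (12/17)    [165 ≡ 12 mod 17]
  = (3/17)    [17 ≡ 1 mod 8 ⇒ (2/17)^2 = +1]
  = (17/3)    [QR: 17 ≡ 1 mod 4, sign kept]
  = (2/3)    [17 ≡ 2 mod 3]
  = -(1/3)    [3 ≡ 3 mod 8 ⇒ (2/3) = -1]
  = -1    [(1/3) = 1]
(1097/631) = -1, and 631 is prime, so 1097 is not a quadratic residue mod 631.

no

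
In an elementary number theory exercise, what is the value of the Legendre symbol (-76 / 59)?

-1

(-76 / 59)
  = -(76 / 59)    [59 ≡ 3 mod 4 ⇒ (-1 / 59) = -1]
  = -(17 / 59)    [76 ≡ 17 mod 59]
  = -(59 / 17)    [QR: 17 ≡ 1 mod 4, sign kept]
  = -(8 / 17)    [59 ≡ 8 mod 17]
  = -(1 / 17)    [17 ≡ 1 mod 8 ⇒ (2 / 17)^3 = +1]
  = -1    [(1 / 17) = 1]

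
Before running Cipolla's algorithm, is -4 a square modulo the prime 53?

yes

(-4|53)
  = (49|53)    [-4 ≡ 49 mod 53]
  = (53|49)    [QR: 49 ≡ 1 mod 4, sign kept]
  = (4|49)    [53 ≡ 4 mod 49]
  = (1|49)    [49 ≡ 1 mod 8 ⇒ (2|49)^2 = +1]
  = 1    [(1|49) = 1]
The Legendre symbol is 1, so x^2 ≡ -4 (mod 53) has solution.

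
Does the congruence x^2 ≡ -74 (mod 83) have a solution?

(-74|83)
  = (9|83)    [-74 ≡ 9 mod 83]
  = (83|9)    [QR: 9 ≡ 1 mod 4, sign kept]
  = (2|9)    [83 ≡ 2 mod 9]
  = (1|9)    [9 ≡ 1 mod 8 ⇒ (2|9) = +1]
  = 1    [(1|9) = 1]
The Legendre symbol is 1, so x^2 ≡ -74 (mod 83) has solution.

yes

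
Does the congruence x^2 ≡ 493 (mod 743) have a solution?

493 ≡ 1 (mod 4), so quadratic reciprocity gives (493/743) = (743/493). Reduce: 743 ≡ 250 (mod 493). Now have (250/493).
Factor out 2: 250 = 2·125. Since 493 ≡ 5 (mod 8), (2/493) = -1. Now have -(125/493).
125 ≡ 1 (mod 4), so quadratic reciprocity gives (125/493) = (493/125). Reduce: 493 ≡ 118 (mod 125). Now have -(118/125).
Factor out 2: 118 = 2·59. Since 125 ≡ 5 (mod 8), (2/125) = -1. Now have (59/125).
125 ≡ 1 (mod 4), so quadratic reciprocity gives (59/125) = (125/59). Reduce: 125 ≡ 7 (mod 59). Now have (7/59).
Both 7 ≡ 3 and 59 ≡ 3 (mod 4), so reciprocity gives (7/59) = -(59/7). Reduce: 59 ≡ 3 (mod 7). Now have -(3/7).
Both 3 ≡ 3 and 7 ≡ 3 (mod 4), so reciprocity gives (3/7) = -(7/3). Reduce: 7 ≡ 1 (mod 3). Now have (1/3).
(1/3) = 1. Collecting the sign factors: 1.
The Legendre symbol is 1, so x^2 ≡ 493 (mod 743) has solution.

yes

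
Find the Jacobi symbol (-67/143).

Pull out -1: (-67/143) = (-1/143)·(67/143). Since 143 ≡ 3 (mod 4), (-1/143) = -1. Now have -(67/143).
Both 67 ≡ 3 and 143 ≡ 3 (mod 4), so reciprocity gives (67/143) = -(143/67). Reduce: 143 ≡ 9 (mod 67). Now have (9/67).
9 ≡ 1 (mod 4), so quadratic reciprocity gives (9/67) = (67/9). Reduce: 67 ≡ 4 (mod 9). Now have (4/9).
Factor out 2: 4 = 2^2. Since 9 ≡ 1 (mod 8), (2/9) = +1, and (2/9)^2 = +1. Now have (1/9).
(1/9) = 1. Collecting the sign factors: 1.

1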